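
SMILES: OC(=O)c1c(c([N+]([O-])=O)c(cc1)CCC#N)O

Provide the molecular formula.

C10H8N2O5

Heavy atoms from the SMILES: 10 C, 2 N, 5 O.
Implicit hydrogens by atom environment:
  4 × C (aromatic): no H
  2 × C: 2 H each → 4
  2 × C (aromatic): 1 H each → 2
  2 × C: no H
  2 × O: 1 H each → 2
  2 × O: no H
  1 × N (charge +1): no H
  1 × N: no H
  1 × O (charge -1): no H
  Total hydrogens = 8.
Molecular formula: C10H8N2O5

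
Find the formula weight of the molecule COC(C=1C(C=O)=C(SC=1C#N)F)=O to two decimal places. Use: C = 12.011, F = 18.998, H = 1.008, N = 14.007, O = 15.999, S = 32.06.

Molecular formula: C8H4FNO3S.
M = 8×12.011 + 1×18.998 + 4×1.008 + 1×14.007 + 3×15.999 + 1×32.06 = 213.18 g/mol.

213.18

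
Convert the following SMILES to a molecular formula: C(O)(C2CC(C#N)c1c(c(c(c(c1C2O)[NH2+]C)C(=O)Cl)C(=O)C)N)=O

Heavy atoms from the SMILES: 16 C, 1 Cl, 3 N, 5 O.
Implicit hydrogens by atom environment:
  6 × C (aromatic): no H
  4 × C: no H
  3 × C: 1 H each → 3
  3 × O: no H
  2 × C: 3 H each → 6
  2 × O: 1 H each → 2
  1 × C: 2 H
  1 × Cl: no H
  1 × N: 2 H
  1 × N (charge +1): 2 H
  1 × N: no H
  Total hydrogens = 17.
Net charge +1.
Molecular formula: C16H17ClN3O5+

C16H17ClN3O5+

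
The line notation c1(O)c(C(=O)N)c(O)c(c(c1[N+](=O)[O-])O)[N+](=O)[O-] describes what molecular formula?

C7H5N3O8

Heavy atoms from the SMILES: 7 C, 3 N, 8 O.
Implicit hydrogens by atom environment:
  6 × C (aromatic): no H
  3 × O: 1 H each → 3
  3 × O: no H
  2 × N (charge +1): no H
  2 × O (charge -1): no H
  1 × C: no H
  1 × N: 2 H
  Total hydrogens = 5.
Molecular formula: C7H5N3O8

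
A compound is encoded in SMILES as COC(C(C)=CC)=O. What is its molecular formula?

Heavy atoms from the SMILES: 6 C, 2 O.
Implicit hydrogens by atom environment:
  3 × C: 3 H each → 9
  2 × C: no H
  2 × O: no H
  1 × C: 1 H
  Total hydrogens = 10.
Molecular formula: C6H10O2

C6H10O2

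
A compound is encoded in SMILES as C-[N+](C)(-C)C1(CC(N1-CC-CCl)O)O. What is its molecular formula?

C9H20ClN2O2+

Heavy atoms from the SMILES: 9 C, 1 Cl, 2 N, 2 O.
Implicit hydrogens by atom environment:
  4 × C: 2 H each → 8
  3 × C: 3 H each → 9
  2 × O: 1 H each → 2
  1 × C: 1 H
  1 × C: no H
  1 × Cl: no H
  1 × N: no H
  1 × N (charge +1): no H
  Total hydrogens = 20.
Net charge +1.
Molecular formula: C9H20ClN2O2+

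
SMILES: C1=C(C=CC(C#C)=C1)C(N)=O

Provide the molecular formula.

Heavy atoms from the SMILES: 9 C, 1 N, 1 O.
Implicit hydrogens by atom environment:
  4 × C (aromatic): 1 H each → 4
  2 × C (aromatic): no H
  2 × C: no H
  1 × C: 1 H
  1 × N: 2 H
  1 × O: no H
  Total hydrogens = 7.
Molecular formula: C9H7NO

C9H7NO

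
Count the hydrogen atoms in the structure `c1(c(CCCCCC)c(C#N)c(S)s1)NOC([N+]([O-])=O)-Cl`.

16

Hydrogens are implicit in SMILES; fill each atom to its normal valence:
  5 × C: 2 H each → 10
  4 × C (aromatic): no H
  2 × O: no H
  1 × C: 3 H
  1 × C: 1 H
  1 × C: no H
  1 × Cl: no H
  1 × N: 1 H
  1 × N: no H
  1 × N (charge +1): no H
  1 × O (charge -1): no H
  1 × S: 1 H
  1 × S (aromatic): no H
  Total hydrogens = 16.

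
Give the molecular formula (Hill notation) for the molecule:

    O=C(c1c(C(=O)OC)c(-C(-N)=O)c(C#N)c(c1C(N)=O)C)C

Heavy atoms from the SMILES: 14 C, 3 N, 5 O.
Implicit hydrogens by atom environment:
  6 × C (aromatic): no H
  5 × C: no H
  5 × O: no H
  3 × C: 3 H each → 9
  2 × N: 2 H each → 4
  1 × N: no H
  Total hydrogens = 13.
Molecular formula: C14H13N3O5

C14H13N3O5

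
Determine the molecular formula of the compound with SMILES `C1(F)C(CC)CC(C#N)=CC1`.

C9H12FN

Heavy atoms from the SMILES: 9 C, 1 F, 1 N.
Implicit hydrogens by atom environment:
  3 × C: 2 H each → 6
  3 × C: 1 H each → 3
  2 × C: no H
  1 × C: 3 H
  1 × F: no H
  1 × N: no H
  Total hydrogens = 12.
Molecular formula: C9H12FN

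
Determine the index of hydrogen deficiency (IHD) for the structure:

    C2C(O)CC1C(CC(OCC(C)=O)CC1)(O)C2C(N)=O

4

Molecular formula from the SMILES: C14H23NO5.
DoU = (2C + 2 + N − H − X)/2 = (2·14 + 2 + 1 − 23 − 0)/2 = 8/2 = 4.
(Structurally: 2 ring(s) + 2 π bond(s) = 4.)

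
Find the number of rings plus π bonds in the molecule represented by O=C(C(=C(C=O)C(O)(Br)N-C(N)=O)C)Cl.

4

Molecular formula from the SMILES: C7H8BrClN2O4.
DoU = (2C + 2 + N − H − X)/2 = (2·7 + 2 + 2 − 8 − 2)/2 = 8/2 = 4.
(Structurally: 0 ring(s) + 4 π bond(s) = 4.)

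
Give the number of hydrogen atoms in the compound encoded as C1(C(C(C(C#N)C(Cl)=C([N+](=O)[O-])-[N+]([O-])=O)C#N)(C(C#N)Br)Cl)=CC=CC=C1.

Hydrogens are implicit in SMILES; fill each atom to its normal valence:
  6 × C: no H
  5 × C (aromatic): 1 H each → 5
  3 × C: 1 H each → 3
  3 × N: no H
  2 × Cl: no H
  2 × N (charge +1): no H
  2 × O: no H
  2 × O (charge -1): no H
  1 × Br: no H
  1 × C (aromatic): no H
  Total hydrogens = 8.

8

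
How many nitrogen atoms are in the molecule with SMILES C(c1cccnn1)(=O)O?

2

The symbol for nitrogen appears 2 times in the SMILES.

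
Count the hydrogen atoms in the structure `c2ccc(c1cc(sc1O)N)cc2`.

Hydrogens are implicit in SMILES; fill each atom to its normal valence:
  6 × C (aromatic): 1 H each → 6
  4 × C (aromatic): no H
  1 × N: 2 H
  1 × O: 1 H
  1 × S (aromatic): no H
  Total hydrogens = 9.

9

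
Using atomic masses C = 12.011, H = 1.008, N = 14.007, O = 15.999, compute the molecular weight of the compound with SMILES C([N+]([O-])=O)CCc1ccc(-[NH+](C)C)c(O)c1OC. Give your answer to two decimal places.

Molecular formula: C12H19N2O4+.
M = 12×12.011 + 19×1.008 + 2×14.007 + 4×15.999 = 255.29 g/mol.

255.29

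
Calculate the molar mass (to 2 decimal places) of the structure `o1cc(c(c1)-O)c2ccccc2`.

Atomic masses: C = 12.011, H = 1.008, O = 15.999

Molecular formula: C10H8O2.
M = 10×12.011 + 8×1.008 + 2×15.999 = 160.17 g/mol.

160.17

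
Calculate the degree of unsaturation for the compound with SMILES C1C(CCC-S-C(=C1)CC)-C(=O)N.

3

Molecular formula from the SMILES: C10H17NOS.
DoU = (2C + 2 + N − H − X)/2 = (2·10 + 2 + 1 − 17 − 0)/2 = 6/2 = 3.
(Structurally: 1 ring(s) + 2 π bond(s) = 3.)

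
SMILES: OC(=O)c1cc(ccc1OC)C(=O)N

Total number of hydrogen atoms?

Hydrogens are implicit in SMILES; fill each atom to its normal valence:
  3 × C (aromatic): 1 H each → 3
  3 × C (aromatic): no H
  3 × O: no H
  2 × C: no H
  1 × C: 3 H
  1 × N: 2 H
  1 × O: 1 H
  Total hydrogens = 9.

9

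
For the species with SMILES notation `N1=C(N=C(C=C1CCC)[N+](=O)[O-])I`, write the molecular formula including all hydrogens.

C7H8IN3O2

Heavy atoms from the SMILES: 7 C, 1 I, 3 N, 2 O.
Implicit hydrogens by atom environment:
  3 × C (aromatic): no H
  2 × C: 2 H each → 4
  2 × N (aromatic): no H
  1 × C: 3 H
  1 × C (aromatic): 1 H
  1 × I: no H
  1 × N (charge +1): no H
  1 × O: no H
  1 × O (charge -1): no H
  Total hydrogens = 8.
Molecular formula: C7H8IN3O2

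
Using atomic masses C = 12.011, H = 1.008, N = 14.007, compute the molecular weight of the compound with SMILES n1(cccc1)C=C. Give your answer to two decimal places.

93.13

Molecular formula: C6H7N.
M = 6×12.011 + 7×1.008 + 1×14.007 = 93.13 g/mol.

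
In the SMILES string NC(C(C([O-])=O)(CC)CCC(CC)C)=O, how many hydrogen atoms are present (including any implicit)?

Hydrogens are implicit in SMILES; fill each atom to its normal valence:
  4 × C: 2 H each → 8
  3 × C: 3 H each → 9
  3 × C: no H
  2 × O: no H
  1 × C: 1 H
  1 × N: 2 H
  1 × O (charge -1): no H
  Total hydrogens = 20.

20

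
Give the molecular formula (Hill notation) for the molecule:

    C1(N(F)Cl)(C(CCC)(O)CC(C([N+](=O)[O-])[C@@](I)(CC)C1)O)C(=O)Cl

Heavy atoms from the SMILES: 13 C, 2 Cl, 1 F, 1 I, 2 N, 5 O.
Implicit hydrogens by atom environment:
  5 × C: 2 H each → 10
  4 × C: no H
  2 × C: 3 H each → 6
  2 × C: 1 H each → 2
  2 × Cl: no H
  2 × O: 1 H each → 2
  2 × O: no H
  1 × F: no H
  1 × I: no H
  1 × N: no H
  1 × N (charge +1): no H
  1 × O (charge -1): no H
  Total hydrogens = 20.
Molecular formula: C13H20Cl2FIN2O5

C13H20Cl2FIN2O5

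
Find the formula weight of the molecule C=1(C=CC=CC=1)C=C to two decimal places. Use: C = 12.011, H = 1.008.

Molecular formula: C8H8.
M = 8×12.011 + 8×1.008 = 104.15 g/mol.

104.15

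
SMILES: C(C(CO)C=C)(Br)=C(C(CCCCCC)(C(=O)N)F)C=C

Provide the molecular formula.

C16H25BrFNO2

Heavy atoms from the SMILES: 1 Br, 16 C, 1 F, 1 N, 2 O.
Implicit hydrogens by atom environment:
  8 × C: 2 H each → 16
  4 × C: no H
  3 × C: 1 H each → 3
  1 × Br: no H
  1 × C: 3 H
  1 × F: no H
  1 × N: 2 H
  1 × O: 1 H
  1 × O: no H
  Total hydrogens = 25.
Molecular formula: C16H25BrFNO2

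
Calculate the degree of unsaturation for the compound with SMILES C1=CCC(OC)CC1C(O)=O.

Molecular formula from the SMILES: C8H12O3.
DoU = (2C + 2 + N − H − X)/2 = (2·8 + 2 + 0 − 12 − 0)/2 = 6/2 = 3.
(Structurally: 1 ring(s) + 2 π bond(s) = 3.)

3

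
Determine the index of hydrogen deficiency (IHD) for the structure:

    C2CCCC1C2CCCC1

Molecular formula from the SMILES: C10H18.
DoU = (2C + 2 + N − H − X)/2 = (2·10 + 2 + 0 − 18 − 0)/2 = 4/2 = 2.
(Structurally: 2 ring(s) + 0 π bond(s) = 2.)

2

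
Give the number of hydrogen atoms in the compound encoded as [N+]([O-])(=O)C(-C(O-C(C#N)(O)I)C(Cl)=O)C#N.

3

Hydrogens are implicit in SMILES; fill each atom to its normal valence:
  4 × C: no H
  3 × O: no H
  2 × C: 1 H each → 2
  2 × N: no H
  1 × Cl: no H
  1 × I: no H
  1 × N (charge +1): no H
  1 × O: 1 H
  1 × O (charge -1): no H
  Total hydrogens = 3.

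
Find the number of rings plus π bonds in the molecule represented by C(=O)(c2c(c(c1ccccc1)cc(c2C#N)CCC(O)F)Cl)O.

Molecular formula from the SMILES: C17H13ClFNO3.
DoU = (2C + 2 + N − H − X)/2 = (2·17 + 2 + 1 − 13 − 2)/2 = 22/2 = 11.
(Structurally: 2 ring(s) + 9 π bond(s) = 11.)

11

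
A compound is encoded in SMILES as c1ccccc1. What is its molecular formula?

C6H6

Heavy atoms from the SMILES: 6 C.
Implicit hydrogens by atom environment:
  6 × C (aromatic): 1 H each → 6
  Total hydrogens = 6.
Molecular formula: C6H6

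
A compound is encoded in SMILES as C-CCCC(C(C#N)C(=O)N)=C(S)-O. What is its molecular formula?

Heavy atoms from the SMILES: 9 C, 2 N, 2 O, 1 S.
Implicit hydrogens by atom environment:
  4 × C: no H
  3 × C: 2 H each → 6
  1 × C: 3 H
  1 × C: 1 H
  1 × N: 2 H
  1 × N: no H
  1 × O: 1 H
  1 × O: no H
  1 × S: 1 H
  Total hydrogens = 14.
Molecular formula: C9H14N2O2S

C9H14N2O2S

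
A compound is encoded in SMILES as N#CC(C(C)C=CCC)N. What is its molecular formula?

C8H14N2

Heavy atoms from the SMILES: 8 C, 2 N.
Implicit hydrogens by atom environment:
  4 × C: 1 H each → 4
  2 × C: 3 H each → 6
  1 × C: 2 H
  1 × C: no H
  1 × N: 2 H
  1 × N: no H
  Total hydrogens = 14.
Molecular formula: C8H14N2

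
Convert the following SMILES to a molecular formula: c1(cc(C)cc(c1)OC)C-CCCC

C13H20O

Heavy atoms from the SMILES: 13 C, 1 O.
Implicit hydrogens by atom environment:
  4 × C: 2 H each → 8
  3 × C: 3 H each → 9
  3 × C (aromatic): 1 H each → 3
  3 × C (aromatic): no H
  1 × O: no H
  Total hydrogens = 20.
Molecular formula: C13H20O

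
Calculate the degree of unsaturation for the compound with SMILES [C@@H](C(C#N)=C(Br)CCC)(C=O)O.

4

Molecular formula from the SMILES: C8H10BrNO2.
DoU = (2C + 2 + N − H − X)/2 = (2·8 + 2 + 1 − 10 − 1)/2 = 8/2 = 4.
(Structurally: 0 ring(s) + 4 π bond(s) = 4.)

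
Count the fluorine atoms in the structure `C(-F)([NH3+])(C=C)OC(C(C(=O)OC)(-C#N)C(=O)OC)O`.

The symbol for fluorine appears 1 time in the SMILES.

1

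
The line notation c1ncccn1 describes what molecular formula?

Heavy atoms from the SMILES: 4 C, 2 N.
Implicit hydrogens by atom environment:
  4 × C (aromatic): 1 H each → 4
  2 × N (aromatic): no H
  Total hydrogens = 4.
Molecular formula: C4H4N2

C4H4N2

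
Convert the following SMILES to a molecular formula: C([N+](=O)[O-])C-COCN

C4H10N2O3

Heavy atoms from the SMILES: 4 C, 2 N, 3 O.
Implicit hydrogens by atom environment:
  4 × C: 2 H each → 8
  2 × O: no H
  1 × N: 2 H
  1 × N (charge +1): no H
  1 × O (charge -1): no H
  Total hydrogens = 10.
Molecular formula: C4H10N2O3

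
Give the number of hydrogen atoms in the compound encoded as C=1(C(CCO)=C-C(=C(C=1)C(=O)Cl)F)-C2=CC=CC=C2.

12

Hydrogens are implicit in SMILES; fill each atom to its normal valence:
  7 × C (aromatic): 1 H each → 7
  5 × C (aromatic): no H
  2 × C: 2 H each → 4
  1 × C: no H
  1 × Cl: no H
  1 × F: no H
  1 × O: 1 H
  1 × O: no H
  Total hydrogens = 12.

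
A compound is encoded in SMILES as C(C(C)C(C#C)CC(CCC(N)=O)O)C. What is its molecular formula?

Heavy atoms from the SMILES: 12 C, 1 N, 2 O.
Implicit hydrogens by atom environment:
  4 × C: 2 H each → 8
  4 × C: 1 H each → 4
  2 × C: 3 H each → 6
  2 × C: no H
  1 × N: 2 H
  1 × O: 1 H
  1 × O: no H
  Total hydrogens = 21.
Molecular formula: C12H21NO2

C12H21NO2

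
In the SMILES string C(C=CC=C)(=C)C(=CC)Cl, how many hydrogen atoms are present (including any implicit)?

Hydrogens are implicit in SMILES; fill each atom to its normal valence:
  4 × C: 1 H each → 4
  2 × C: 2 H each → 4
  2 × C: no H
  1 × C: 3 H
  1 × Cl: no H
  Total hydrogens = 11.

11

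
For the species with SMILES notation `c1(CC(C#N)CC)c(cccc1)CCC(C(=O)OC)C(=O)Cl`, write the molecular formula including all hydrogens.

C17H20ClNO3

Heavy atoms from the SMILES: 17 C, 1 Cl, 1 N, 3 O.
Implicit hydrogens by atom environment:
  4 × C: 2 H each → 8
  4 × C (aromatic): 1 H each → 4
  3 × C: no H
  3 × O: no H
  2 × C: 3 H each → 6
  2 × C: 1 H each → 2
  2 × C (aromatic): no H
  1 × Cl: no H
  1 × N: no H
  Total hydrogens = 20.
Molecular formula: C17H20ClNO3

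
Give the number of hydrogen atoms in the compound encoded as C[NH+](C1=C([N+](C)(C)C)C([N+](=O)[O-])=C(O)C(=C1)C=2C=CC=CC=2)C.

23

Hydrogens are implicit in SMILES; fill each atom to its normal valence:
  6 × C (aromatic): 1 H each → 6
  6 × C (aromatic): no H
  5 × C: 3 H each → 15
  2 × N (charge +1): no H
  1 × N (charge +1): 1 H
  1 × O: 1 H
  1 × O: no H
  1 × O (charge -1): no H
  Total hydrogens = 23.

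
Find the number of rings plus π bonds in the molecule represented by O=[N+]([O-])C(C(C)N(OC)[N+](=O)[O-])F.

2

Molecular formula from the SMILES: C4H8FN3O5.
DoU = (2C + 2 + N − H − X)/2 = (2·4 + 2 + 3 − 8 − 1)/2 = 4/2 = 2.
(Structurally: 0 ring(s) + 2 π bond(s) = 2.)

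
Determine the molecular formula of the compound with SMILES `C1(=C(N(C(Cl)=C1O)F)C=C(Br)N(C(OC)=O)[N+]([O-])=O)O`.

Heavy atoms from the SMILES: 1 Br, 8 C, 1 Cl, 1 F, 3 N, 6 O.
Implicit hydrogens by atom environment:
  4 × C (aromatic): no H
  3 × O: no H
  2 × C: no H
  2 × O: 1 H each → 2
  1 × Br: no H
  1 × C: 3 H
  1 × C: 1 H
  1 × Cl: no H
  1 × F: no H
  1 × N (aromatic): no H
  1 × N: no H
  1 × N (charge +1): no H
  1 × O (charge -1): no H
  Total hydrogens = 6.
Molecular formula: C8H6BrClFN3O6

C8H6BrClFN3O6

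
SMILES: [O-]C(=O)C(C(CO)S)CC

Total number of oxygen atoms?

The symbol for oxygen appears 3 times in the SMILES.

3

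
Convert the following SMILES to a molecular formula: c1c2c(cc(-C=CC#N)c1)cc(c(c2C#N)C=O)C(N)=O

C16H9N3O2

Heavy atoms from the SMILES: 16 C, 3 N, 2 O.
Implicit hydrogens by atom environment:
  6 × C (aromatic): no H
  4 × C (aromatic): 1 H each → 4
  3 × C: 1 H each → 3
  3 × C: no H
  2 × N: no H
  2 × O: no H
  1 × N: 2 H
  Total hydrogens = 9.
Molecular formula: C16H9N3O2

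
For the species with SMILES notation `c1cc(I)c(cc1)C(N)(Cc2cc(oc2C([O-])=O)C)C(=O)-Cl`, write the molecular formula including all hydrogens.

C15H12ClINO4-

Heavy atoms from the SMILES: 15 C, 1 Cl, 1 I, 1 N, 4 O.
Implicit hydrogens by atom environment:
  5 × C (aromatic): 1 H each → 5
  5 × C (aromatic): no H
  3 × C: no H
  2 × O: no H
  1 × C: 3 H
  1 × C: 2 H
  1 × Cl: no H
  1 × I: no H
  1 × N: 2 H
  1 × O (aromatic): no H
  1 × O (charge -1): no H
  Total hydrogens = 12.
Net charge -1.
Molecular formula: C15H12ClINO4-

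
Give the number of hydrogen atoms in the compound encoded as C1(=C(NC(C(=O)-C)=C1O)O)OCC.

11

Hydrogens are implicit in SMILES; fill each atom to its normal valence:
  4 × C (aromatic): no H
  2 × C: 3 H each → 6
  2 × O: 1 H each → 2
  2 × O: no H
  1 × C: 2 H
  1 × C: no H
  1 × N (aromatic): 1 H
  Total hydrogens = 11.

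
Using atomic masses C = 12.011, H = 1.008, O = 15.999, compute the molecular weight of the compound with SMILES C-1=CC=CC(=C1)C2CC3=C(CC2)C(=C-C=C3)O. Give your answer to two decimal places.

224.30

Molecular formula: C16H16O.
M = 16×12.011 + 16×1.008 + 1×15.999 = 224.30 g/mol.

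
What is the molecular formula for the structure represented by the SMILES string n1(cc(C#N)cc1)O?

Heavy atoms from the SMILES: 5 C, 2 N, 1 O.
Implicit hydrogens by atom environment:
  3 × C (aromatic): 1 H each → 3
  1 × C (aromatic): no H
  1 × C: no H
  1 × N (aromatic): no H
  1 × N: no H
  1 × O: 1 H
  Total hydrogens = 4.
Molecular formula: C5H4N2O

C5H4N2O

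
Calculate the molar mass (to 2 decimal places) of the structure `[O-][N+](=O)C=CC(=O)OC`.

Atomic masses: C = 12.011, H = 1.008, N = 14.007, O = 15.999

131.09

Molecular formula: C4H5NO4.
M = 4×12.011 + 5×1.008 + 1×14.007 + 4×15.999 = 131.09 g/mol.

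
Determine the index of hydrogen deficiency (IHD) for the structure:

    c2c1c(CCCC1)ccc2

5

Molecular formula from the SMILES: C10H12.
DoU = (2C + 2 + N − H − X)/2 = (2·10 + 2 + 0 − 12 − 0)/2 = 10/2 = 5.
(Structurally: 2 ring(s) + 3 π bond(s) = 5.)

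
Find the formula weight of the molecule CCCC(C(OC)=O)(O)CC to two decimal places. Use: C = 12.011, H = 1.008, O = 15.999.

Molecular formula: C8H16O3.
M = 8×12.011 + 16×1.008 + 3×15.999 = 160.21 g/mol.

160.21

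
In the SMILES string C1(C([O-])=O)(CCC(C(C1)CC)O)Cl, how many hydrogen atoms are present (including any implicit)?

14

Hydrogens are implicit in SMILES; fill each atom to its normal valence:
  4 × C: 2 H each → 8
  2 × C: 1 H each → 2
  2 × C: no H
  1 × C: 3 H
  1 × Cl: no H
  1 × O: 1 H
  1 × O: no H
  1 × O (charge -1): no H
  Total hydrogens = 14.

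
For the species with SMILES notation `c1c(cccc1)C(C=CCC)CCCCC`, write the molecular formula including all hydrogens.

C16H24

Heavy atoms from the SMILES: 16 C.
Implicit hydrogens by atom environment:
  5 × C: 2 H each → 10
  5 × C (aromatic): 1 H each → 5
  3 × C: 1 H each → 3
  2 × C: 3 H each → 6
  1 × C (aromatic): no H
  Total hydrogens = 24.
Molecular formula: C16H24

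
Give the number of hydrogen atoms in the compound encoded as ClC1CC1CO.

7

Hydrogens are implicit in SMILES; fill each atom to its normal valence:
  2 × C: 2 H each → 4
  2 × C: 1 H each → 2
  1 × Cl: no H
  1 × O: 1 H
  Total hydrogens = 7.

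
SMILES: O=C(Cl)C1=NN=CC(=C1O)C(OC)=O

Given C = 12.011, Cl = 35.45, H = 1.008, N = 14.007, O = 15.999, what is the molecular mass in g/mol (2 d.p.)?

216.58

Molecular formula: C7H5ClN2O4.
M = 7×12.011 + 1×35.45 + 5×1.008 + 2×14.007 + 4×15.999 = 216.58 g/mol.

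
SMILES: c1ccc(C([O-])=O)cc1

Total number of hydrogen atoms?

Hydrogens are implicit in SMILES; fill each atom to its normal valence:
  5 × C (aromatic): 1 H each → 5
  1 × C (aromatic): no H
  1 × C: no H
  1 × O: no H
  1 × O (charge -1): no H
  Total hydrogens = 5.

5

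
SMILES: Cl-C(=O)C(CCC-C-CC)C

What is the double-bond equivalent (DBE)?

1

Molecular formula from the SMILES: C9H17ClO.
DoU = (2C + 2 + N − H − X)/2 = (2·9 + 2 + 0 − 17 − 1)/2 = 2/2 = 1.
(Structurally: 0 ring(s) + 1 π bond(s) = 1.)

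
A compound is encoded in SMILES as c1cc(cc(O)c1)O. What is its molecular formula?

C6H6O2

Heavy atoms from the SMILES: 6 C, 2 O.
Implicit hydrogens by atom environment:
  4 × C (aromatic): 1 H each → 4
  2 × C (aromatic): no H
  2 × O: 1 H each → 2
  Total hydrogens = 6.
Molecular formula: C6H6O2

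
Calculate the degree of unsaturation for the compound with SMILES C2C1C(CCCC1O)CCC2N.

Molecular formula from the SMILES: C10H19NO.
DoU = (2C + 2 + N − H − X)/2 = (2·10 + 2 + 1 − 19 − 0)/2 = 4/2 = 2.
(Structurally: 2 ring(s) + 0 π bond(s) = 2.)

2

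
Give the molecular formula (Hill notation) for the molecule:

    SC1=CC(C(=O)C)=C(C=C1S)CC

Heavy atoms from the SMILES: 10 C, 1 O, 2 S.
Implicit hydrogens by atom environment:
  4 × C (aromatic): no H
  2 × C: 3 H each → 6
  2 × C (aromatic): 1 H each → 2
  2 × S: 1 H each → 2
  1 × C: 2 H
  1 × C: no H
  1 × O: no H
  Total hydrogens = 12.
Molecular formula: C10H12OS2

C10H12OS2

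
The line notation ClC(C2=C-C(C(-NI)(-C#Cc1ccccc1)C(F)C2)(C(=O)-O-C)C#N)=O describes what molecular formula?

Heavy atoms from the SMILES: 18 C, 1 Cl, 1 F, 1 I, 2 N, 3 O.
Implicit hydrogens by atom environment:
  8 × C: no H
  5 × C (aromatic): 1 H each → 5
  3 × O: no H
  2 × C: 1 H each → 2
  1 × C: 3 H
  1 × C: 2 H
  1 × C (aromatic): no H
  1 × Cl: no H
  1 × F: no H
  1 × I: no H
  1 × N: 1 H
  1 × N: no H
  Total hydrogens = 13.
Molecular formula: C18H13ClFIN2O3

C18H13ClFIN2O3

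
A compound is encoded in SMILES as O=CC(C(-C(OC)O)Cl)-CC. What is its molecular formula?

Heavy atoms from the SMILES: 7 C, 1 Cl, 3 O.
Implicit hydrogens by atom environment:
  4 × C: 1 H each → 4
  2 × C: 3 H each → 6
  2 × O: no H
  1 × C: 2 H
  1 × Cl: no H
  1 × O: 1 H
  Total hydrogens = 13.
Molecular formula: C7H13ClO3

C7H13ClO3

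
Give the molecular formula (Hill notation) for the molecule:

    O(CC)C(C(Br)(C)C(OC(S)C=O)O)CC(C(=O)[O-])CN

C12H21BrNO6S-

Heavy atoms from the SMILES: 1 Br, 12 C, 1 N, 6 O, 1 S.
Implicit hydrogens by atom environment:
  5 × C: 1 H each → 5
  4 × O: no H
  3 × C: 2 H each → 6
  2 × C: 3 H each → 6
  2 × C: no H
  1 × Br: no H
  1 × N: 2 H
  1 × O: 1 H
  1 × O (charge -1): no H
  1 × S: 1 H
  Total hydrogens = 21.
Net charge -1.
Molecular formula: C12H21BrNO6S-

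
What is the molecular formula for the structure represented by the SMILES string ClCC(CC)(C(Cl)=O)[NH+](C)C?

C7H14Cl2NO+

Heavy atoms from the SMILES: 7 C, 2 Cl, 1 N, 1 O.
Implicit hydrogens by atom environment:
  3 × C: 3 H each → 9
  2 × C: 2 H each → 4
  2 × C: no H
  2 × Cl: no H
  1 × N (charge +1): 1 H
  1 × O: no H
  Total hydrogens = 14.
Net charge +1.
Molecular formula: C7H14Cl2NO+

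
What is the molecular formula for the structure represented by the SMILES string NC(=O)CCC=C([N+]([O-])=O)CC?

Heavy atoms from the SMILES: 7 C, 2 N, 3 O.
Implicit hydrogens by atom environment:
  3 × C: 2 H each → 6
  2 × C: no H
  2 × O: no H
  1 × C: 3 H
  1 × C: 1 H
  1 × N: 2 H
  1 × N (charge +1): no H
  1 × O (charge -1): no H
  Total hydrogens = 12.
Molecular formula: C7H12N2O3

C7H12N2O3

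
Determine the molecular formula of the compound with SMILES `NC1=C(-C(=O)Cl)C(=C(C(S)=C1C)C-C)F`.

Heavy atoms from the SMILES: 10 C, 1 Cl, 1 F, 1 N, 1 O, 1 S.
Implicit hydrogens by atom environment:
  6 × C (aromatic): no H
  2 × C: 3 H each → 6
  1 × C: 2 H
  1 × C: no H
  1 × Cl: no H
  1 × F: no H
  1 × N: 2 H
  1 × O: no H
  1 × S: 1 H
  Total hydrogens = 11.
Molecular formula: C10H11ClFNOS

C10H11ClFNOS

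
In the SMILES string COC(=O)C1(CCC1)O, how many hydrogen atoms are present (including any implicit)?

Hydrogens are implicit in SMILES; fill each atom to its normal valence:
  3 × C: 2 H each → 6
  2 × C: no H
  2 × O: no H
  1 × C: 3 H
  1 × O: 1 H
  Total hydrogens = 10.

10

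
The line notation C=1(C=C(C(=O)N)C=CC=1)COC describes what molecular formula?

Heavy atoms from the SMILES: 9 C, 1 N, 2 O.
Implicit hydrogens by atom environment:
  4 × C (aromatic): 1 H each → 4
  2 × C (aromatic): no H
  2 × O: no H
  1 × C: 3 H
  1 × C: 2 H
  1 × C: no H
  1 × N: 2 H
  Total hydrogens = 11.
Molecular formula: C9H11NO2

C9H11NO2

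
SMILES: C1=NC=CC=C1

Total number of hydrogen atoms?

Hydrogens are implicit in SMILES; fill each atom to its normal valence:
  5 × C (aromatic): 1 H each → 5
  1 × N (aromatic): no H
  Total hydrogens = 5.

5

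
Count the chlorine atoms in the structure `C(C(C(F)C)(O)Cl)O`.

The symbol for chlorine appears 1 time in the SMILES.

1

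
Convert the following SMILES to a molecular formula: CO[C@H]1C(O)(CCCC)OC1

Heavy atoms from the SMILES: 8 C, 3 O.
Implicit hydrogens by atom environment:
  4 × C: 2 H each → 8
  2 × C: 3 H each → 6
  2 × O: no H
  1 × C: 1 H
  1 × C: no H
  1 × O: 1 H
  Total hydrogens = 16.
Molecular formula: C8H16O3

C8H16O3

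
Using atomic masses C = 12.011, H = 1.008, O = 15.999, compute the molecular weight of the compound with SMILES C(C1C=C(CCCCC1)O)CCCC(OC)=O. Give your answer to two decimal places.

240.34

Molecular formula: C14H24O3.
M = 14×12.011 + 24×1.008 + 3×15.999 = 240.34 g/mol.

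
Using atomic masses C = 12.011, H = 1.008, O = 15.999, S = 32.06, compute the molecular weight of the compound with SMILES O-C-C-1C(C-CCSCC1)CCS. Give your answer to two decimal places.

Molecular formula: C10H20OS2.
M = 10×12.011 + 20×1.008 + 1×15.999 + 2×32.06 = 220.39 g/mol.

220.39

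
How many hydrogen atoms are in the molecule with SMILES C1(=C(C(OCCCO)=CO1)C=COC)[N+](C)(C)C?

Hydrogens are implicit in SMILES; fill each atom to its normal valence:
  4 × C: 3 H each → 12
  3 × C: 2 H each → 6
  3 × C (aromatic): no H
  2 × C: 1 H each → 2
  2 × O: no H
  1 × C (aromatic): 1 H
  1 × N (charge +1): no H
  1 × O: 1 H
  1 × O (aromatic): no H
  Total hydrogens = 22.

22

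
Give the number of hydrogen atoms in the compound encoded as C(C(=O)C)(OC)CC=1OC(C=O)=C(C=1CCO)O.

Hydrogens are implicit in SMILES; fill each atom to its normal valence:
  4 × C (aromatic): no H
  3 × C: 2 H each → 6
  3 × O: no H
  2 × C: 3 H each → 6
  2 × C: 1 H each → 2
  2 × O: 1 H each → 2
  1 × C: no H
  1 × O (aromatic): no H
  Total hydrogens = 16.

16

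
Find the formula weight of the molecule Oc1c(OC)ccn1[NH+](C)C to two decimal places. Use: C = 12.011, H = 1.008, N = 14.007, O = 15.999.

157.19

Molecular formula: C7H13N2O2+.
M = 7×12.011 + 13×1.008 + 2×14.007 + 2×15.999 = 157.19 g/mol.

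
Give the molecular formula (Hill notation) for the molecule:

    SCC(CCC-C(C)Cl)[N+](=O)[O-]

C7H14ClNO2S

Heavy atoms from the SMILES: 7 C, 1 Cl, 1 N, 2 O, 1 S.
Implicit hydrogens by atom environment:
  4 × C: 2 H each → 8
  2 × C: 1 H each → 2
  1 × C: 3 H
  1 × Cl: no H
  1 × N (charge +1): no H
  1 × O: no H
  1 × O (charge -1): no H
  1 × S: 1 H
  Total hydrogens = 14.
Molecular formula: C7H14ClNO2S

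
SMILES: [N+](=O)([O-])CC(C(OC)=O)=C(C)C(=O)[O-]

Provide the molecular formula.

Heavy atoms from the SMILES: 7 C, 1 N, 6 O.
Implicit hydrogens by atom environment:
  4 × C: no H
  4 × O: no H
  2 × C: 3 H each → 6
  2 × O (charge -1): no H
  1 × C: 2 H
  1 × N (charge +1): no H
  Total hydrogens = 8.
Net charge -1.
Molecular formula: C7H8NO6-

C7H8NO6-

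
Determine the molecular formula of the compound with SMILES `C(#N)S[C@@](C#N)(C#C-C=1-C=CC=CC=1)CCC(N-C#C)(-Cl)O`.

Heavy atoms from the SMILES: 16 C, 1 Cl, 3 N, 1 O, 1 S.
Implicit hydrogens by atom environment:
  7 × C: no H
  5 × C (aromatic): 1 H each → 5
  2 × C: 2 H each → 4
  2 × N: no H
  1 × C: 1 H
  1 × C (aromatic): no H
  1 × Cl: no H
  1 × N: 1 H
  1 × O: 1 H
  1 × S: no H
  Total hydrogens = 12.
Molecular formula: C16H12ClN3OS

C16H12ClN3OS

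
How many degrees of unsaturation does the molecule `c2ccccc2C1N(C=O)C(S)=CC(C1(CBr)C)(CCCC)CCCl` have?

7

Molecular formula from the SMILES: C20H27BrClNOS.
DoU = (2C + 2 + N − H − X)/2 = (2·20 + 2 + 1 − 27 − 2)/2 = 14/2 = 7.
(Structurally: 2 ring(s) + 5 π bond(s) = 7.)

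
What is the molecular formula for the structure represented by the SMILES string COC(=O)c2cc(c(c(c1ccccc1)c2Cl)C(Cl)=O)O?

C15H10Cl2O4

Heavy atoms from the SMILES: 15 C, 2 Cl, 4 O.
Implicit hydrogens by atom environment:
  6 × C (aromatic): 1 H each → 6
  6 × C (aromatic): no H
  3 × O: no H
  2 × C: no H
  2 × Cl: no H
  1 × C: 3 H
  1 × O: 1 H
  Total hydrogens = 10.
Molecular formula: C15H10Cl2O4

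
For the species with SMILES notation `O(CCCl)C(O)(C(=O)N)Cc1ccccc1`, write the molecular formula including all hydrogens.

C11H14ClNO3

Heavy atoms from the SMILES: 11 C, 1 Cl, 1 N, 3 O.
Implicit hydrogens by atom environment:
  5 × C (aromatic): 1 H each → 5
  3 × C: 2 H each → 6
  2 × C: no H
  2 × O: no H
  1 × C (aromatic): no H
  1 × Cl: no H
  1 × N: 2 H
  1 × O: 1 H
  Total hydrogens = 14.
Molecular formula: C11H14ClNO3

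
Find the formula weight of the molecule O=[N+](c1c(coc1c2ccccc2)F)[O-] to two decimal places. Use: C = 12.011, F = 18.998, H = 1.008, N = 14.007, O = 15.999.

207.16

Molecular formula: C10H6FNO3.
M = 10×12.011 + 1×18.998 + 6×1.008 + 1×14.007 + 3×15.999 = 207.16 g/mol.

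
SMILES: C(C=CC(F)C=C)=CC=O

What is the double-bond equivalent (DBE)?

Molecular formula from the SMILES: C8H9FO.
DoU = (2C + 2 + N − H − X)/2 = (2·8 + 2 + 0 − 9 − 1)/2 = 8/2 = 4.
(Structurally: 0 ring(s) + 4 π bond(s) = 4.)

4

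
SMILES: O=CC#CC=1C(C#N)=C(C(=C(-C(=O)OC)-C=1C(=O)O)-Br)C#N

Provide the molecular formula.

C14H5BrN2O5

Heavy atoms from the SMILES: 1 Br, 14 C, 2 N, 5 O.
Implicit hydrogens by atom environment:
  6 × C (aromatic): no H
  6 × C: no H
  4 × O: no H
  2 × N: no H
  1 × Br: no H
  1 × C: 3 H
  1 × C: 1 H
  1 × O: 1 H
  Total hydrogens = 5.
Molecular formula: C14H5BrN2O5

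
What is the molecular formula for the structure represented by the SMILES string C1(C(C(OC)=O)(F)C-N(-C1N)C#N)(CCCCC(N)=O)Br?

C12H18BrFN4O3

Heavy atoms from the SMILES: 1 Br, 12 C, 1 F, 4 N, 3 O.
Implicit hydrogens by atom environment:
  5 × C: 2 H each → 10
  5 × C: no H
  3 × O: no H
  2 × N: 2 H each → 4
  2 × N: no H
  1 × Br: no H
  1 × C: 3 H
  1 × C: 1 H
  1 × F: no H
  Total hydrogens = 18.
Molecular formula: C12H18BrFN4O3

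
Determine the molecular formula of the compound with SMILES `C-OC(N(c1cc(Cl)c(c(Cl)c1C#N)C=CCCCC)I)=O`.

Heavy atoms from the SMILES: 15 C, 2 Cl, 1 I, 2 N, 2 O.
Implicit hydrogens by atom environment:
  5 × C (aromatic): no H
  3 × C: 2 H each → 6
  2 × C: 3 H each → 6
  2 × C: 1 H each → 2
  2 × C: no H
  2 × Cl: no H
  2 × N: no H
  2 × O: no H
  1 × C (aromatic): 1 H
  1 × I: no H
  Total hydrogens = 15.
Molecular formula: C15H15Cl2IN2O2

C15H15Cl2IN2O2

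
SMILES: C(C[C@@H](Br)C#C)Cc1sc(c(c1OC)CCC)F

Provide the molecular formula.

Heavy atoms from the SMILES: 1 Br, 14 C, 1 F, 1 O, 1 S.
Implicit hydrogens by atom environment:
  5 × C: 2 H each → 10
  4 × C (aromatic): no H
  2 × C: 3 H each → 6
  2 × C: 1 H each → 2
  1 × Br: no H
  1 × C: no H
  1 × F: no H
  1 × O: no H
  1 × S (aromatic): no H
  Total hydrogens = 18.
Molecular formula: C14H18BrFOS

C14H18BrFOS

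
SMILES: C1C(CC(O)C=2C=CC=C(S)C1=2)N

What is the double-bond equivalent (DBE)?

5

Molecular formula from the SMILES: C10H13NOS.
DoU = (2C + 2 + N − H − X)/2 = (2·10 + 2 + 1 − 13 − 0)/2 = 10/2 = 5.
(Structurally: 2 ring(s) + 3 π bond(s) = 5.)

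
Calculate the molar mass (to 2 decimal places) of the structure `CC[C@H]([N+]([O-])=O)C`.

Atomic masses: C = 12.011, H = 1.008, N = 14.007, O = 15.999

Molecular formula: C4H9NO2.
M = 4×12.011 + 9×1.008 + 1×14.007 + 2×15.999 = 103.12 g/mol.

103.12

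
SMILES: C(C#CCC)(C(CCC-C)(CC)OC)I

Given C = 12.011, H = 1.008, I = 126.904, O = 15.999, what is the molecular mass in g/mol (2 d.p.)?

322.23

Molecular formula: C13H23IO.
M = 13×12.011 + 23×1.008 + 1×126.904 + 1×15.999 = 322.23 g/mol.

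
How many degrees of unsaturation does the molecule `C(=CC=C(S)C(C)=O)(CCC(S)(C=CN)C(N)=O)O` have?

5

Molecular formula from the SMILES: C12H18N2O3S2.
DoU = (2C + 2 + N − H − X)/2 = (2·12 + 2 + 2 − 18 − 0)/2 = 10/2 = 5.
(Structurally: 0 ring(s) + 5 π bond(s) = 5.)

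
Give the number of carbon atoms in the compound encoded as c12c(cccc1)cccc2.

10

The symbol for carbon appears 10 times in the SMILES. Lowercase c denotes aromatic carbon and counts toward C.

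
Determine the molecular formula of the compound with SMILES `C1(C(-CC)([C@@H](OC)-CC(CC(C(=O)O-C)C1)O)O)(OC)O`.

C14H26O7

Heavy atoms from the SMILES: 14 C, 7 O.
Implicit hydrogens by atom environment:
  4 × C: 3 H each → 12
  4 × C: 2 H each → 8
  4 × O: no H
  3 × C: 1 H each → 3
  3 × C: no H
  3 × O: 1 H each → 3
  Total hydrogens = 26.
Molecular formula: C14H26O7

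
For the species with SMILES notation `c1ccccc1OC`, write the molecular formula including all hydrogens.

C7H8O

Heavy atoms from the SMILES: 7 C, 1 O.
Implicit hydrogens by atom environment:
  5 × C (aromatic): 1 H each → 5
  1 × C: 3 H
  1 × C (aromatic): no H
  1 × O: no H
  Total hydrogens = 8.
Molecular formula: C7H8O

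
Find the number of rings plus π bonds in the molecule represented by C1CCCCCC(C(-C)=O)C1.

Molecular formula from the SMILES: C10H18O.
DoU = (2C + 2 + N − H − X)/2 = (2·10 + 2 + 0 − 18 − 0)/2 = 4/2 = 2.
(Structurally: 1 ring(s) + 1 π bond(s) = 2.)

2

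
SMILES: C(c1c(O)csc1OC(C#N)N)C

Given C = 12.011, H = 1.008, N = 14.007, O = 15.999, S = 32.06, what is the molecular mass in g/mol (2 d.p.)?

198.24

Molecular formula: C8H10N2O2S.
M = 8×12.011 + 10×1.008 + 2×14.007 + 2×15.999 + 1×32.06 = 198.24 g/mol.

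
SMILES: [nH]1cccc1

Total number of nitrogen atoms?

The symbol for nitrogen appears 1 time in the SMILES.

1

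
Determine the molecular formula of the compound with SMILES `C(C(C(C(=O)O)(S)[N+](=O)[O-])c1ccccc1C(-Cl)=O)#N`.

Heavy atoms from the SMILES: 11 C, 1 Cl, 2 N, 5 O, 1 S.
Implicit hydrogens by atom environment:
  4 × C (aromatic): 1 H each → 4
  4 × C: no H
  3 × O: no H
  2 × C (aromatic): no H
  1 × C: 1 H
  1 × Cl: no H
  1 × N (charge +1): no H
  1 × N: no H
  1 × O: 1 H
  1 × O (charge -1): no H
  1 × S: 1 H
  Total hydrogens = 7.
Molecular formula: C11H7ClN2O5S

C11H7ClN2O5S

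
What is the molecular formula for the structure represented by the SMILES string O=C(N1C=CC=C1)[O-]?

Heavy atoms from the SMILES: 5 C, 1 N, 2 O.
Implicit hydrogens by atom environment:
  4 × C (aromatic): 1 H each → 4
  1 × C: no H
  1 × N (aromatic): no H
  1 × O: no H
  1 × O (charge -1): no H
  Total hydrogens = 4.
Net charge -1.
Molecular formula: C5H4NO2-

C5H4NO2-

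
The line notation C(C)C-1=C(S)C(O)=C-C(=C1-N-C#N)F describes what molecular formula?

C9H9FN2OS

Heavy atoms from the SMILES: 9 C, 1 F, 2 N, 1 O, 1 S.
Implicit hydrogens by atom environment:
  5 × C (aromatic): no H
  1 × C: 3 H
  1 × C: 2 H
  1 × C (aromatic): 1 H
  1 × C: no H
  1 × F: no H
  1 × N: 1 H
  1 × N: no H
  1 × O: 1 H
  1 × S: 1 H
  Total hydrogens = 9.
Molecular formula: C9H9FN2OS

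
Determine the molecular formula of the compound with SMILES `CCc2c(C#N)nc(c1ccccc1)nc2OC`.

C14H13N3O

Heavy atoms from the SMILES: 14 C, 3 N, 1 O.
Implicit hydrogens by atom environment:
  5 × C (aromatic): 1 H each → 5
  5 × C (aromatic): no H
  2 × C: 3 H each → 6
  2 × N (aromatic): no H
  1 × C: 2 H
  1 × C: no H
  1 × N: no H
  1 × O: no H
  Total hydrogens = 13.
Molecular formula: C14H13N3O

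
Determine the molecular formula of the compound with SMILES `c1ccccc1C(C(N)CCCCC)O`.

Heavy atoms from the SMILES: 13 C, 1 N, 1 O.
Implicit hydrogens by atom environment:
  5 × C (aromatic): 1 H each → 5
  4 × C: 2 H each → 8
  2 × C: 1 H each → 2
  1 × C: 3 H
  1 × C (aromatic): no H
  1 × N: 2 H
  1 × O: 1 H
  Total hydrogens = 21.
Molecular formula: C13H21NO

C13H21NO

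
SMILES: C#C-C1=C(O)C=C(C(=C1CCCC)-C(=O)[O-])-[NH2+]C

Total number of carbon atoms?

The symbol for carbon appears 14 times in the SMILES.

14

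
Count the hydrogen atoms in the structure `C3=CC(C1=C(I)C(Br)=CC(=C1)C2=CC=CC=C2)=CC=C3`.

12

Hydrogens are implicit in SMILES; fill each atom to its normal valence:
  12 × C (aromatic): 1 H each → 12
  6 × C (aromatic): no H
  1 × Br: no H
  1 × I: no H
  Total hydrogens = 12.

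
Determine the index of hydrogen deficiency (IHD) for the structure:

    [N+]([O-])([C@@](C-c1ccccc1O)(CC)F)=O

5

Molecular formula from the SMILES: C10H12FNO3.
DoU = (2C + 2 + N − H − X)/2 = (2·10 + 2 + 1 − 12 − 1)/2 = 10/2 = 5.
(Structurally: 1 ring(s) + 4 π bond(s) = 5.)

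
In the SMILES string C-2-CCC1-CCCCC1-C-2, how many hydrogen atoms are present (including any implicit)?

18

Hydrogens are implicit in SMILES; fill each atom to its normal valence:
  8 × C: 2 H each → 16
  2 × C: 1 H each → 2
  Total hydrogens = 18.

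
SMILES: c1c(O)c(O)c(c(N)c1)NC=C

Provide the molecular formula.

C8H10N2O2

Heavy atoms from the SMILES: 8 C, 2 N, 2 O.
Implicit hydrogens by atom environment:
  4 × C (aromatic): no H
  2 × C (aromatic): 1 H each → 2
  2 × O: 1 H each → 2
  1 × C: 2 H
  1 × C: 1 H
  1 × N: 2 H
  1 × N: 1 H
  Total hydrogens = 10.
Molecular formula: C8H10N2O2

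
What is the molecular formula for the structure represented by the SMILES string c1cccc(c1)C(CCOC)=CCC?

C13H18O

Heavy atoms from the SMILES: 13 C, 1 O.
Implicit hydrogens by atom environment:
  5 × C (aromatic): 1 H each → 5
  3 × C: 2 H each → 6
  2 × C: 3 H each → 6
  1 × C: 1 H
  1 × C: no H
  1 × C (aromatic): no H
  1 × O: no H
  Total hydrogens = 18.
Molecular formula: C13H18O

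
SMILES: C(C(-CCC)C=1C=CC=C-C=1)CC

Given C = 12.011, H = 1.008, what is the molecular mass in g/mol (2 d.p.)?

Molecular formula: C13H20.
M = 13×12.011 + 20×1.008 = 176.30 g/mol.

176.30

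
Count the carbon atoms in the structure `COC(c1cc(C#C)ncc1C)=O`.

The symbol for carbon appears 10 times in the SMILES. Lowercase c denotes aromatic carbon and counts toward C.

10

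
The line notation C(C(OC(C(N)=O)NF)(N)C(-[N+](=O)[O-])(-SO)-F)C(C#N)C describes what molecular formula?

C8H13F2N5O5S

Heavy atoms from the SMILES: 8 C, 2 F, 5 N, 5 O, 1 S.
Implicit hydrogens by atom environment:
  4 × C: no H
  3 × O: no H
  2 × C: 1 H each → 2
  2 × F: no H
  2 × N: 2 H each → 4
  1 × C: 3 H
  1 × C: 2 H
  1 × N: 1 H
  1 × N (charge +1): no H
  1 × N: no H
  1 × O: 1 H
  1 × O (charge -1): no H
  1 × S: no H
  Total hydrogens = 13.
Molecular formula: C8H13F2N5O5S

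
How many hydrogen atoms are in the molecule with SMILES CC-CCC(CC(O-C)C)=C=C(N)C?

23

Hydrogens are implicit in SMILES; fill each atom to its normal valence:
  4 × C: 3 H each → 12
  4 × C: 2 H each → 8
  3 × C: no H
  1 × C: 1 H
  1 × N: 2 H
  1 × O: no H
  Total hydrogens = 23.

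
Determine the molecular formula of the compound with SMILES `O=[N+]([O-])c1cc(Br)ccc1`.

Heavy atoms from the SMILES: 1 Br, 6 C, 1 N, 2 O.
Implicit hydrogens by atom environment:
  4 × C (aromatic): 1 H each → 4
  2 × C (aromatic): no H
  1 × Br: no H
  1 × N (charge +1): no H
  1 × O: no H
  1 × O (charge -1): no H
  Total hydrogens = 4.
Molecular formula: C6H4BrNO2

C6H4BrNO2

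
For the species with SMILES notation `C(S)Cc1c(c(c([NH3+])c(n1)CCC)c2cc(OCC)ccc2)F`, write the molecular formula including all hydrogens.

C18H24FN2OS+

Heavy atoms from the SMILES: 18 C, 1 F, 2 N, 1 O, 1 S.
Implicit hydrogens by atom environment:
  7 × C (aromatic): no H
  5 × C: 2 H each → 10
  4 × C (aromatic): 1 H each → 4
  2 × C: 3 H each → 6
  1 × F: no H
  1 × N (charge +1): 3 H
  1 × N (aromatic): no H
  1 × O: no H
  1 × S: 1 H
  Total hydrogens = 24.
Net charge +1.
Molecular formula: C18H24FN2OS+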